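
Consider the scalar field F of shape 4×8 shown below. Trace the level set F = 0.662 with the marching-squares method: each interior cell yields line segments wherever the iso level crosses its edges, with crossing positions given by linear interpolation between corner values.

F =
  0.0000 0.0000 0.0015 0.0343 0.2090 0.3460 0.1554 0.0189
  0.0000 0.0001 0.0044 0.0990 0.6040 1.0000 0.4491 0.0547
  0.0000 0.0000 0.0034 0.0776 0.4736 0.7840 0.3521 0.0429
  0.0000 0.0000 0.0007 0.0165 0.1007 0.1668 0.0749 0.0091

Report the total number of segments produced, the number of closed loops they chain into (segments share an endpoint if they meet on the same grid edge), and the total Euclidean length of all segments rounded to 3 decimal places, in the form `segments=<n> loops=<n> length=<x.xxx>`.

segments=6 loops=1 length=4.739

cell (0,4): code 0100 → (0.483,5.000)–(1.000,4.146)
cell (0,5): code 1000 → (1.000,5.614)–(0.483,5.000)
cell (1,4): code 0110 → (1.000,4.146)–(2.000,4.607)
cell (1,5): code 1001 → (2.000,5.282)–(1.000,5.614)
cell (2,4): code 0010 → (2.000,4.607)–(2.198,5.000)
cell (2,5): code 0001 → (2.198,5.000)–(2.000,5.282)
total: 6 segments, chained into 1 closed loop(s), length Σ = 4.739042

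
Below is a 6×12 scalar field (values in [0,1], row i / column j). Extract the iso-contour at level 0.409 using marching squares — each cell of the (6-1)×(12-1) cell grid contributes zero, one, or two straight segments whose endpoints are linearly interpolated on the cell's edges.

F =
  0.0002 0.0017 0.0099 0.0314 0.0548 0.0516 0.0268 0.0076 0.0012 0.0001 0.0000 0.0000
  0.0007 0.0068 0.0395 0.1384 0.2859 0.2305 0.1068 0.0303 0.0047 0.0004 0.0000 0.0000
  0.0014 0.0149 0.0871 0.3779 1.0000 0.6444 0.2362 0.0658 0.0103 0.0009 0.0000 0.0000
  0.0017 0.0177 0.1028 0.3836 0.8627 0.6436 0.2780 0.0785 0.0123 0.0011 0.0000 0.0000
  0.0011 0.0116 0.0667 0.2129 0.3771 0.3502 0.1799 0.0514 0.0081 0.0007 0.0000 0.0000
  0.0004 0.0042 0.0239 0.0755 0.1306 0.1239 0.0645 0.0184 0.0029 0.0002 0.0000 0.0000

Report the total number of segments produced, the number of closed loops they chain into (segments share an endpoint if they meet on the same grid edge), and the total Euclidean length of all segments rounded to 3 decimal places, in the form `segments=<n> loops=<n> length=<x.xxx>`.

cell (1,3): code 0100 → (1.172,4.000)–(2.000,3.050)
cell (1,4): code 1100 → (1.431,5.000)–(1.172,4.000)
cell (1,5): code 1000 → (2.000,5.577)–(1.431,5.000)
cell (2,3): code 0110 → (2.000,3.050)–(3.000,3.053)
cell (2,5): code 1001 → (3.000,5.642)–(2.000,5.577)
cell (3,3): code 0010 → (3.000,3.053)–(3.934,4.000)
cell (3,4): code 0011 → (3.934,4.000)–(3.800,5.000)
cell (3,5): code 0001 → (3.800,5.000)–(3.000,5.642)
total: 8 segments, chained into 1 closed loop(s), length Σ = 8.469548

segments=8 loops=1 length=8.470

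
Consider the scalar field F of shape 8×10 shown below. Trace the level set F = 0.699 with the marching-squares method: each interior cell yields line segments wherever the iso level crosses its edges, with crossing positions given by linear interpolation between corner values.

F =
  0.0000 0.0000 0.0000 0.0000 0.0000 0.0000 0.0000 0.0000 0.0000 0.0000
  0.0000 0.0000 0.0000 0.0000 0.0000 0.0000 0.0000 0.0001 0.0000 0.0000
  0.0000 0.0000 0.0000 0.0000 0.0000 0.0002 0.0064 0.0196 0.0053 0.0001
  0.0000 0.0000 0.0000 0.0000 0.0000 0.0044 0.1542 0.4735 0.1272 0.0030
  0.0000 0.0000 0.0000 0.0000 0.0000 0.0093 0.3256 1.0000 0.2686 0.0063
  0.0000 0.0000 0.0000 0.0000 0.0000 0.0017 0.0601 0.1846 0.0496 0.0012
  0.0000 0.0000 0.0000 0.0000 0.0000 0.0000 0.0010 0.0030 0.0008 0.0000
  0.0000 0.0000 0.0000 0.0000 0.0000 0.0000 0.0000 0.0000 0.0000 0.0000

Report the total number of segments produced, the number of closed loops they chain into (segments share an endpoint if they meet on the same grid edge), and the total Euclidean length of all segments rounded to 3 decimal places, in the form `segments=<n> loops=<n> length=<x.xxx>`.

cell (3,6): code 0100 → (3.428,7.000)–(4.000,6.554)
cell (3,7): code 1000 → (4.000,7.412)–(3.428,7.000)
cell (4,6): code 0010 → (4.000,6.554)–(4.369,7.000)
cell (4,7): code 0001 → (4.369,7.000)–(4.000,7.412)
total: 4 segments, chained into 1 closed loop(s), length Σ = 2.561747

segments=4 loops=1 length=2.562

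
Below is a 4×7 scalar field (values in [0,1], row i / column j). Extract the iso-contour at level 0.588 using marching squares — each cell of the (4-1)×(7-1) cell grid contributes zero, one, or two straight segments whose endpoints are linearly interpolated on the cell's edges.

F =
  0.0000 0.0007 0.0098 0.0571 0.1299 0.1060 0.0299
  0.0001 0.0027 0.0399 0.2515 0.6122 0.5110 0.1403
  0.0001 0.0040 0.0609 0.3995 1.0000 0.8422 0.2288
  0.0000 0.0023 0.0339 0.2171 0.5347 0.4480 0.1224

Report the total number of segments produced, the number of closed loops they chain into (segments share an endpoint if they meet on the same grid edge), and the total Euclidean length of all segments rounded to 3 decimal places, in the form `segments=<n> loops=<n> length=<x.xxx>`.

segments=8 loops=1 length=6.087

cell (0,3): code 0100 → (0.950,4.000)–(1.000,3.933)
cell (0,4): code 1000 → (1.000,4.239)–(0.950,4.000)
cell (1,3): code 0110 → (1.000,3.933)–(2.000,3.314)
cell (1,4): code 1101 → (1.232,5.000)–(1.000,4.239)
cell (1,5): code 1000 → (2.000,5.414)–(1.232,5.000)
cell (2,3): code 0010 → (2.000,3.314)–(2.885,4.000)
cell (2,4): code 0011 → (2.885,4.000)–(2.645,5.000)
cell (2,5): code 0001 → (2.645,5.000)–(2.000,5.414)
total: 8 segments, chained into 1 closed loop(s), length Σ = 6.087262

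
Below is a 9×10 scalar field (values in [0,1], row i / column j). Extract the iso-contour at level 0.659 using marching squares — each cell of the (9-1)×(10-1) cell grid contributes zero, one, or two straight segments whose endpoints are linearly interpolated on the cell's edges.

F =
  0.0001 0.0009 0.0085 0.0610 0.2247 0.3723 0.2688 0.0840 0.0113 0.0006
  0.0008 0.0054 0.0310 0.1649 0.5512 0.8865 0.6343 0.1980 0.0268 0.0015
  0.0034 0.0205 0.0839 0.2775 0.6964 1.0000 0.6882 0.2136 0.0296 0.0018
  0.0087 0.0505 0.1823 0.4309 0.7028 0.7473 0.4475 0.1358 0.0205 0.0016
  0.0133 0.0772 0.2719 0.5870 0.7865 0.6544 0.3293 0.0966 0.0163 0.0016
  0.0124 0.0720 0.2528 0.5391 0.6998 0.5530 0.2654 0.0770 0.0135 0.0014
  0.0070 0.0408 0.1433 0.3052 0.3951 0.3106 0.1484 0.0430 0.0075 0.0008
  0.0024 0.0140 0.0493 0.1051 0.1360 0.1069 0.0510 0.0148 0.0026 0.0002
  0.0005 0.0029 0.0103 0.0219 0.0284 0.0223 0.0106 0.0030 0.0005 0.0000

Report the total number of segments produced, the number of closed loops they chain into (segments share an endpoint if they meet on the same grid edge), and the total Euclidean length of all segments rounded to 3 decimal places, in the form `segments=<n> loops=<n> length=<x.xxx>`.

segments=16 loops=1 length=11.220

cell (0,4): code 0100 → (0.558,5.000)–(1.000,4.322)
cell (0,5): code 1000 → (1.000,5.902)–(0.558,5.000)
cell (1,3): code 0100 → (1.742,4.000)–(2.000,3.911)
cell (1,4): code 1110 → (1.000,4.322)–(1.742,4.000)
cell (1,5): code 1101 → (1.458,6.000)–(1.000,5.902)
cell (1,6): code 1000 → (2.000,6.062)–(1.458,6.000)
cell (2,3): code 0110 → (2.000,3.911)–(3.000,3.839)
cell (2,5): code 1011 → (3.000,5.295)–(2.121,6.000)
cell (2,6): code 0001 → (2.121,6.000)–(2.000,6.062)
cell (3,3): code 0110 → (3.000,3.839)–(4.000,3.361)
cell (3,4): code 1011 → (4.000,4.965)–(3.950,5.000)
cell (3,5): code 0001 → (3.950,5.000)–(3.000,5.295)
cell (4,3): code 0110 → (4.000,3.361)–(5.000,3.746)
cell (4,4): code 1001 → (5.000,4.278)–(4.000,4.965)
cell (5,3): code 0010 → (5.000,3.746)–(5.134,4.000)
cell (5,4): code 0001 → (5.134,4.000)–(5.000,4.278)
total: 16 segments, chained into 1 closed loop(s), length Σ = 11.220192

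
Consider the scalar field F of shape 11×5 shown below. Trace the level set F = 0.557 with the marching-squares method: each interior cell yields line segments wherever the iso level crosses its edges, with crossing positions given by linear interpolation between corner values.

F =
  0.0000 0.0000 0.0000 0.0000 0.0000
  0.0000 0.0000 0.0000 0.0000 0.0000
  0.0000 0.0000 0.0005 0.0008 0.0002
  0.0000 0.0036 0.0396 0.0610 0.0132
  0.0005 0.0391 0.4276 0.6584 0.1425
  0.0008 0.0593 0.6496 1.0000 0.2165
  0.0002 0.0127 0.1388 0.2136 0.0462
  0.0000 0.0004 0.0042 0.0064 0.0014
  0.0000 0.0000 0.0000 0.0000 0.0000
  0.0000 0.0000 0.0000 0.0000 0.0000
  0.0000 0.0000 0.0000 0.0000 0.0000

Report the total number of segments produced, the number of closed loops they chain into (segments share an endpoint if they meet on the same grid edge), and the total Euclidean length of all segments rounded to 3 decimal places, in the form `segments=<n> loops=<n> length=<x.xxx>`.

cell (3,2): code 0100 → (3.830,3.000)–(4.000,2.561)
cell (3,3): code 1000 → (4.000,3.197)–(3.830,3.000)
cell (4,1): code 0100 → (4.583,2.000)–(5.000,1.843)
cell (4,2): code 1110 → (4.000,2.561)–(4.583,2.000)
cell (4,3): code 1001 → (5.000,3.565)–(4.000,3.197)
cell (5,1): code 0010 → (5.000,1.843)–(5.181,2.000)
cell (5,2): code 0011 → (5.181,2.000)–(5.563,3.000)
cell (5,3): code 0001 → (5.563,3.000)–(5.000,3.565)
total: 8 segments, chained into 1 closed loop(s), length Σ = 5.159311

segments=8 loops=1 length=5.159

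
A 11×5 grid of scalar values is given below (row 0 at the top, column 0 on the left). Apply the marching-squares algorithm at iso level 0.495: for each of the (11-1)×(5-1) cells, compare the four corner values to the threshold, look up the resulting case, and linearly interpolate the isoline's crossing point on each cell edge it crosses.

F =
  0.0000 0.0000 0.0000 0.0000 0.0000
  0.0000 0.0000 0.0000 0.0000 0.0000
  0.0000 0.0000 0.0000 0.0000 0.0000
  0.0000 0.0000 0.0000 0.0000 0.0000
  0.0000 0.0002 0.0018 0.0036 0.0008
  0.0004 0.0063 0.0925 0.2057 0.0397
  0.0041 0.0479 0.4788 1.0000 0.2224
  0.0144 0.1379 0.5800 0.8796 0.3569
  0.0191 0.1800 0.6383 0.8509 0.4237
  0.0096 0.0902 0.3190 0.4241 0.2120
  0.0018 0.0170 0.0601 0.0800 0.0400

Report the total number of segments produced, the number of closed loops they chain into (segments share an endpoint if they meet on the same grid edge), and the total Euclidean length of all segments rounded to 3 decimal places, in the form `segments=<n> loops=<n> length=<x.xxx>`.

segments=10 loops=1 length=8.905

cell (5,2): code 0100 → (5.364,3.000)–(6.000,2.031)
cell (5,3): code 1000 → (6.000,3.649)–(5.364,3.000)
cell (6,1): code 0100 → (6.160,2.000)–(7.000,1.808)
cell (6,2): code 1110 → (6.000,2.031)–(6.160,2.000)
cell (6,3): code 1001 → (7.000,3.736)–(6.000,3.649)
cell (7,1): code 0110 → (7.000,1.808)–(8.000,1.687)
cell (7,3): code 1001 → (8.000,3.833)–(7.000,3.736)
cell (8,1): code 0010 → (8.000,1.687)–(8.449,2.000)
cell (8,2): code 0011 → (8.449,2.000)–(8.834,3.000)
cell (8,3): code 0001 → (8.834,3.000)–(8.000,3.833)
total: 10 segments, chained into 1 closed loop(s), length Σ = 8.905397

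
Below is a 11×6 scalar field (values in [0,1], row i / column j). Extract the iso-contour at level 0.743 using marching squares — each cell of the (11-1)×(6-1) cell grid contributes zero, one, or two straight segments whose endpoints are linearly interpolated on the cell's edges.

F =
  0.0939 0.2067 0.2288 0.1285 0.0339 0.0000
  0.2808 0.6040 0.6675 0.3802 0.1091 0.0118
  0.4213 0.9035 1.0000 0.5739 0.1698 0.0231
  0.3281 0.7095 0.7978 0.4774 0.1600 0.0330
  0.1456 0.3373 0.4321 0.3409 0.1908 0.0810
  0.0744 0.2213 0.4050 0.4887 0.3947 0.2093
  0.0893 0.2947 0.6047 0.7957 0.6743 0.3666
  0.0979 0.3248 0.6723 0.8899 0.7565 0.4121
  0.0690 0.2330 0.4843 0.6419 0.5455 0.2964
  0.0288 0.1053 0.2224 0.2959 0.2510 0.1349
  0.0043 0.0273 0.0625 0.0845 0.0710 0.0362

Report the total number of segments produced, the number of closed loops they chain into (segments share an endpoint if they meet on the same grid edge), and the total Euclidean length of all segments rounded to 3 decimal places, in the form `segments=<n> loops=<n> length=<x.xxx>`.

segments=16 loops=2 length=11.054

cell (1,0): code 0100 → (1.464,1.000)–(2.000,0.667)
cell (1,1): code 1100 → (1.227,2.000)–(1.464,1.000)
cell (1,2): code 1000 → (2.000,2.603)–(1.227,2.000)
cell (2,0): code 0010 → (2.000,0.667)–(2.827,1.000)
cell (2,1): code 0111 → (2.827,1.000)–(3.000,1.379)
cell (2,2): code 1001 → (3.000,2.171)–(2.000,2.603)
cell (3,1): code 0010 → (3.000,1.379)–(3.150,2.000)
cell (3,2): code 0001 → (3.150,2.000)–(3.000,2.171)
cell (5,2): code 0100 → (5.828,3.000)–(6.000,2.724)
cell (5,3): code 1000 → (6.000,3.434)–(5.828,3.000)
cell (6,2): code 0110 → (6.000,2.724)–(7.000,2.325)
cell (6,3): code 1101 → (6.836,4.000)–(6.000,3.434)
cell (6,4): code 1000 → (7.000,4.039)–(6.836,4.000)
cell (7,2): code 0010 → (7.000,2.325)–(7.592,3.000)
cell (7,3): code 0011 → (7.592,3.000)–(7.064,4.000)
cell (7,4): code 0001 → (7.064,4.000)–(7.000,4.039)
total: 16 segments, chained into 2 closed loop(s), length Σ = 11.053604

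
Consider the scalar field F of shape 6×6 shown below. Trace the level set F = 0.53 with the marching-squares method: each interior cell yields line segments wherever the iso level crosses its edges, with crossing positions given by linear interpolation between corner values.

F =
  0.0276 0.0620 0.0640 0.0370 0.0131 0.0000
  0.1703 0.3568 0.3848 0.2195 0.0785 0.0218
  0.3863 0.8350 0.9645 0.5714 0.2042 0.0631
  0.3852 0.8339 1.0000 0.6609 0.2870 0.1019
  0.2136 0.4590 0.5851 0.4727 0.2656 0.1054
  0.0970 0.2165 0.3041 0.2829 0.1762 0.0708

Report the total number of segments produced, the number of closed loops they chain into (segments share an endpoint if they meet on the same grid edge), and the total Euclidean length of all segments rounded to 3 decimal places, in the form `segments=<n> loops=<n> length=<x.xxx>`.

segments=12 loops=1 length=9.342

cell (1,0): code 0100 → (1.362,1.000)–(2.000,0.320)
cell (1,1): code 1100 → (1.250,2.000)–(1.362,1.000)
cell (1,2): code 1100 → (1.882,3.000)–(1.250,2.000)
cell (1,3): code 1000 → (2.000,3.113)–(1.882,3.000)
cell (2,0): code 0110 → (2.000,0.320)–(3.000,0.323)
cell (2,3): code 1001 → (3.000,3.350)–(2.000,3.113)
cell (3,0): code 0010 → (3.000,0.323)–(3.811,1.000)
cell (3,1): code 0111 → (3.811,1.000)–(4.000,1.563)
cell (3,2): code 1011 → (4.000,2.490)–(3.696,3.000)
cell (3,3): code 0001 → (3.696,3.000)–(3.000,3.350)
cell (4,1): code 0010 → (4.000,1.563)–(4.196,2.000)
cell (4,2): code 0001 → (4.196,2.000)–(4.000,2.490)
total: 12 segments, chained into 1 closed loop(s), length Σ = 9.341720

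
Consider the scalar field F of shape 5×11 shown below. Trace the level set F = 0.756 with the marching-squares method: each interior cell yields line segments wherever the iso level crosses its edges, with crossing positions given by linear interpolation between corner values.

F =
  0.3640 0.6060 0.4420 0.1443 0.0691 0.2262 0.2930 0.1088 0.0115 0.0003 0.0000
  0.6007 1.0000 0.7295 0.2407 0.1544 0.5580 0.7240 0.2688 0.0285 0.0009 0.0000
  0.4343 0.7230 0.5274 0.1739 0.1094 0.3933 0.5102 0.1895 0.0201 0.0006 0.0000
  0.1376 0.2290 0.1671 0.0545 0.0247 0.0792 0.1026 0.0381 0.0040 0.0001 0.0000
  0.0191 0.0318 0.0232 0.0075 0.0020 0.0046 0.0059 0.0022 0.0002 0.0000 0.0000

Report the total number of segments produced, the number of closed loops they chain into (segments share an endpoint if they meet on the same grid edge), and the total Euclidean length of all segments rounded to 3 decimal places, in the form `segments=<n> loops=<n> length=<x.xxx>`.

cell (0,0): code 0100 → (0.381,1.000)–(1.000,0.389)
cell (0,1): code 1000 → (1.000,1.902)–(0.381,1.000)
cell (1,0): code 0010 → (1.000,0.389)–(1.881,1.000)
cell (1,1): code 0001 → (1.881,1.000)–(1.000,1.902)
total: 4 segments, chained into 1 closed loop(s), length Σ = 4.297031

segments=4 loops=1 length=4.297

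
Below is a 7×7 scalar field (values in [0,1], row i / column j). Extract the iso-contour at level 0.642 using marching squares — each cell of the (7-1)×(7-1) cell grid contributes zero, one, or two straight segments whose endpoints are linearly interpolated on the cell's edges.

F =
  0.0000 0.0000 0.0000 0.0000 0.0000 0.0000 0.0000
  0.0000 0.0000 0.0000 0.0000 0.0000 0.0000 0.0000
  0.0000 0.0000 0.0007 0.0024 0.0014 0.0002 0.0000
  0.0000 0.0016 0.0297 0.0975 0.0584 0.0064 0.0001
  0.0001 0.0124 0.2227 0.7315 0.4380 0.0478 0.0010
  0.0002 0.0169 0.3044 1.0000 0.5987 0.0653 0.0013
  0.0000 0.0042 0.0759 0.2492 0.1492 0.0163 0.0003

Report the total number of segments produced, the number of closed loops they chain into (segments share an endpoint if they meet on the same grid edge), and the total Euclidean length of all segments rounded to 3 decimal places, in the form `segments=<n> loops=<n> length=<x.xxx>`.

cell (3,2): code 0100 → (3.859,3.000)–(4.000,2.824)
cell (3,3): code 1000 → (4.000,3.305)–(3.859,3.000)
cell (4,2): code 0110 → (4.000,2.824)–(5.000,2.485)
cell (4,3): code 1001 → (5.000,3.892)–(4.000,3.305)
cell (5,2): code 0010 → (5.000,2.485)–(5.477,3.000)
cell (5,3): code 0001 → (5.477,3.000)–(5.000,3.892)
total: 6 segments, chained into 1 closed loop(s), length Σ = 4.490168

segments=6 loops=1 length=4.490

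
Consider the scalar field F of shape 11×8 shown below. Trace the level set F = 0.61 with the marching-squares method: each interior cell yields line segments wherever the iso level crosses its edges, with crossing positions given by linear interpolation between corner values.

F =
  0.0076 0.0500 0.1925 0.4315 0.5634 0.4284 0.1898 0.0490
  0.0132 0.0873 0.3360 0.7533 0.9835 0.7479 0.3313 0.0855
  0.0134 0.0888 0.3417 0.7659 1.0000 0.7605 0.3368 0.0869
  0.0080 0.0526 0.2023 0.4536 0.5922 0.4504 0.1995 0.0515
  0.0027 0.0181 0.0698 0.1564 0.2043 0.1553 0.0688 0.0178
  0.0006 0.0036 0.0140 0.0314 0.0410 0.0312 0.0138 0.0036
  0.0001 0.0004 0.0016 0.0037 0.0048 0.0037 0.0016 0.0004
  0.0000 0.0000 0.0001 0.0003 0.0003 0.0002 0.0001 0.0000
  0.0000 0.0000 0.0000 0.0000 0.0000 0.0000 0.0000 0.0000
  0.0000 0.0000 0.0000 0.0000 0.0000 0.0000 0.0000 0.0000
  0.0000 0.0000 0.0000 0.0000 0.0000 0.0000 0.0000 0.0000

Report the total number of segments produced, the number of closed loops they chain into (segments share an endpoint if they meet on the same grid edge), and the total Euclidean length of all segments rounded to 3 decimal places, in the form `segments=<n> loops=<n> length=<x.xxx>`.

cell (0,2): code 0100 → (0.555,3.000)–(1.000,2.657)
cell (0,3): code 1100 → (0.111,4.000)–(0.555,3.000)
cell (0,4): code 1100 → (0.568,5.000)–(0.111,4.000)
cell (0,5): code 1000 → (1.000,5.331)–(0.568,5.000)
cell (1,2): code 0110 → (1.000,2.657)–(2.000,2.632)
cell (1,5): code 1001 → (2.000,5.355)–(1.000,5.331)
cell (2,2): code 0010 → (2.000,2.632)–(2.499,3.000)
cell (2,3): code 0011 → (2.499,3.000)–(2.956,4.000)
cell (2,4): code 0011 → (2.956,4.000)–(2.485,5.000)
cell (2,5): code 0001 → (2.485,5.000)–(2.000,5.355)
total: 10 segments, chained into 1 closed loop(s), length Σ = 8.726796

segments=10 loops=1 length=8.727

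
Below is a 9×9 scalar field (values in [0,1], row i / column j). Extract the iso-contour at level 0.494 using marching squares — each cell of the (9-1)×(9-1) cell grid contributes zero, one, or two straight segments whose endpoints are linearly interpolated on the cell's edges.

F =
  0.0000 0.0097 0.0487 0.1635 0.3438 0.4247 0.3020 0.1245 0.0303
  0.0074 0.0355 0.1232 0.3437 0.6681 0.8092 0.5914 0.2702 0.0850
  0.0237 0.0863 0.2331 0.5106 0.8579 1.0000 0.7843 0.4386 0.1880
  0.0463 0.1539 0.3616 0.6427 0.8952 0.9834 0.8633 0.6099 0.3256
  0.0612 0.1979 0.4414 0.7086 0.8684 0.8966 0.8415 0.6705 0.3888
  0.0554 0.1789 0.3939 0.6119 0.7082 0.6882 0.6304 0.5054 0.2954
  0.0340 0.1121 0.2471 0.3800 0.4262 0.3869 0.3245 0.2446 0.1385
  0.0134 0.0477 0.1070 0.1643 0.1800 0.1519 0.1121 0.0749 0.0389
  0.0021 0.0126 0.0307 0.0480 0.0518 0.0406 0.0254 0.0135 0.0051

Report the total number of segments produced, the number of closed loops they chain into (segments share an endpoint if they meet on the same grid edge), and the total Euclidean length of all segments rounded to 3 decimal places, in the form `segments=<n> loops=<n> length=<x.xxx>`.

cell (0,3): code 0100 → (0.463,4.000)–(1.000,3.463)
cell (0,4): code 1100 → (0.180,5.000)–(0.463,4.000)
cell (0,5): code 1100 → (0.663,6.000)–(0.180,5.000)
cell (0,6): code 1000 → (1.000,6.303)–(0.663,6.000)
cell (1,2): code 0100 → (1.901,3.000)–(2.000,2.940)
cell (1,3): code 1110 → (1.000,3.463)–(1.901,3.000)
cell (1,6): code 1001 → (2.000,6.840)–(1.000,6.303)
cell (2,2): code 0110 → (2.000,2.940)–(3.000,2.471)
cell (2,6): code 1101 → (2.323,7.000)–(2.000,6.840)
cell (2,7): code 1000 → (3.000,7.408)–(2.323,7.000)
cell (3,2): code 0110 → (3.000,2.471)–(4.000,2.197)
cell (3,7): code 1001 → (4.000,7.627)–(3.000,7.408)
cell (4,2): code 0110 → (4.000,2.197)–(5.000,2.459)
cell (4,7): code 1001 → (5.000,7.054)–(4.000,7.627)
cell (5,2): code 0010 → (5.000,2.459)–(5.508,3.000)
cell (5,3): code 0011 → (5.508,3.000)–(5.760,4.000)
cell (5,4): code 0011 → (5.760,4.000)–(5.645,5.000)
cell (5,5): code 0011 → (5.645,5.000)–(5.446,6.000)
cell (5,6): code 0011 → (5.446,6.000)–(5.044,7.000)
cell (5,7): code 0001 → (5.044,7.000)–(5.000,7.054)
total: 20 segments, chained into 1 closed loop(s), length Σ = 17.074656

segments=20 loops=1 length=17.075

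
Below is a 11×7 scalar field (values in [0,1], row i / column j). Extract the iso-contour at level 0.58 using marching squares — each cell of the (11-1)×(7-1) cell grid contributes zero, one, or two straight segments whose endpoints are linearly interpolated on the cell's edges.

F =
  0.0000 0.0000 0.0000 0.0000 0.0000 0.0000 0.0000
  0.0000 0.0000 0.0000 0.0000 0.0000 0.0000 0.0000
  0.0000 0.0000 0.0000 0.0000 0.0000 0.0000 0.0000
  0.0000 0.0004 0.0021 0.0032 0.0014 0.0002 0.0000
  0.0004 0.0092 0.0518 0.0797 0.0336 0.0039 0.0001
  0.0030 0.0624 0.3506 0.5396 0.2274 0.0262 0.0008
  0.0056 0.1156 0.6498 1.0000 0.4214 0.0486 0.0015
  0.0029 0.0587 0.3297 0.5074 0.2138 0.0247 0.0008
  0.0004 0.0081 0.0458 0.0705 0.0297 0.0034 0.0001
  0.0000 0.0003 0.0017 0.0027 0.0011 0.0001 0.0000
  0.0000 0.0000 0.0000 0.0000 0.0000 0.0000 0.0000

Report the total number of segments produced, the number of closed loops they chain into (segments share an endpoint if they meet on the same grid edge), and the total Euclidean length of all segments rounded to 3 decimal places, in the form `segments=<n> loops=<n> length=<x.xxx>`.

cell (5,1): code 0100 → (5.767,2.000)–(6.000,1.869)
cell (5,2): code 1100 → (5.088,3.000)–(5.767,2.000)
cell (5,3): code 1000 → (6.000,3.726)–(5.088,3.000)
cell (6,1): code 0010 → (6.000,1.869)–(6.218,2.000)
cell (6,2): code 0011 → (6.218,2.000)–(6.853,3.000)
cell (6,3): code 0001 → (6.853,3.000)–(6.000,3.726)
total: 6 segments, chained into 1 closed loop(s), length Σ = 5.200230

segments=6 loops=1 length=5.200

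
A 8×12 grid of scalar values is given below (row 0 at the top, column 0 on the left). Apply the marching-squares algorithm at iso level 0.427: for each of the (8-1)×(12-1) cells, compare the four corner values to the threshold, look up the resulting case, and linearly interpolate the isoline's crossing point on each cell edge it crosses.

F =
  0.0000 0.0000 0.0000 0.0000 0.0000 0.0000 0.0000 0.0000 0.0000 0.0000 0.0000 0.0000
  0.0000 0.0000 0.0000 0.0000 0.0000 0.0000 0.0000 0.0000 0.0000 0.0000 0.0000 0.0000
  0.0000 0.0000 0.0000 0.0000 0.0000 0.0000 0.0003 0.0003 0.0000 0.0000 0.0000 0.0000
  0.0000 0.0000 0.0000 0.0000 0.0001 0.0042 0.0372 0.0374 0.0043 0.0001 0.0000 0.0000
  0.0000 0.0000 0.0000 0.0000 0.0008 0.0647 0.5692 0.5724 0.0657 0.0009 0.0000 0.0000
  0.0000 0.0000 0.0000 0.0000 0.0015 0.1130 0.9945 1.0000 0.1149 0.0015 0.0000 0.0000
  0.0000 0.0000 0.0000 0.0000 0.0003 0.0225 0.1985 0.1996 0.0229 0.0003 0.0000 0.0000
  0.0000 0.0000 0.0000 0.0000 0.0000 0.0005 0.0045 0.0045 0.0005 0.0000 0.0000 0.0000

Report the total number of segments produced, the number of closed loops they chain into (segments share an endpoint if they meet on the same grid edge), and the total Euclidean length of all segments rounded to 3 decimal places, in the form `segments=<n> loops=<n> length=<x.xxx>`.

cell (3,5): code 0100 → (3.733,6.000)–(4.000,5.718)
cell (3,6): code 1100 → (3.728,7.000)–(3.733,6.000)
cell (3,7): code 1000 → (4.000,7.287)–(3.728,7.000)
cell (4,5): code 0110 → (4.000,5.718)–(5.000,5.356)
cell (4,7): code 1001 → (5.000,7.647)–(4.000,7.287)
cell (5,5): code 0010 → (5.000,5.356)–(5.713,6.000)
cell (5,6): code 0011 → (5.713,6.000)–(5.716,7.000)
cell (5,7): code 0001 → (5.716,7.000)–(5.000,7.647)
total: 8 segments, chained into 1 closed loop(s), length Σ = 6.835939

segments=8 loops=1 length=6.836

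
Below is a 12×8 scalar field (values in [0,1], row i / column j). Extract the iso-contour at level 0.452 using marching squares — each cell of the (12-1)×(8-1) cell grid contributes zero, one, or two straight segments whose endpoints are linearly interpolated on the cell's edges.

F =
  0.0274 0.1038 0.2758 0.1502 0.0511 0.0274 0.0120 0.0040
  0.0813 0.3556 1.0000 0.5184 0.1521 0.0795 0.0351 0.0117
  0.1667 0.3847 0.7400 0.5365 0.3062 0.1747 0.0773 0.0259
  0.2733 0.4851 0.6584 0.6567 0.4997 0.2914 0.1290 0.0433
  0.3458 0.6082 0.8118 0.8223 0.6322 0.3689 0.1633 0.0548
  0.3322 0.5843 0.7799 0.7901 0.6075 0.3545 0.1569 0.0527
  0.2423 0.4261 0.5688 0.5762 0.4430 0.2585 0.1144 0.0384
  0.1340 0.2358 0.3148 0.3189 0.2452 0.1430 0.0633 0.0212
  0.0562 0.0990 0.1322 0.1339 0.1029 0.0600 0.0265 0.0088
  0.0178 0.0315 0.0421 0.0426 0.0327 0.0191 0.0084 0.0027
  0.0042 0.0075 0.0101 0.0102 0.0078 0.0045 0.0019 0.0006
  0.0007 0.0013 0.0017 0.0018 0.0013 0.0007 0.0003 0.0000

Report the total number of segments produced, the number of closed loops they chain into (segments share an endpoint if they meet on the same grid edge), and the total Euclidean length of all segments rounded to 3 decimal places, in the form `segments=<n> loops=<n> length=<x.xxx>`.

cell (0,1): code 0100 → (0.243,2.000)–(1.000,1.150)
cell (0,2): code 1100 → (0.820,3.000)–(0.243,2.000)
cell (0,3): code 1000 → (1.000,3.181)–(0.820,3.000)
cell (1,1): code 0110 → (1.000,1.150)–(2.000,1.189)
cell (1,3): code 1001 → (2.000,3.367)–(1.000,3.181)
cell (2,0): code 0100 → (2.670,1.000)–(3.000,0.844)
cell (2,1): code 1110 → (2.000,1.189)–(2.670,1.000)
cell (2,3): code 1101 → (2.753,4.000)–(2.000,3.367)
cell (2,4): code 1000 → (3.000,4.229)–(2.753,4.000)
cell (3,0): code 0110 → (3.000,0.844)–(4.000,0.405)
cell (3,4): code 1001 → (4.000,4.684)–(3.000,4.229)
cell (4,0): code 0110 → (4.000,0.405)–(5.000,0.475)
cell (4,4): code 1001 → (5.000,4.615)–(4.000,4.684)
cell (5,0): code 0010 → (5.000,0.475)–(5.836,1.000)
cell (5,1): code 0111 → (5.836,1.000)–(6.000,1.181)
cell (5,3): code 1011 → (6.000,3.932)–(5.945,4.000)
cell (5,4): code 0001 → (5.945,4.000)–(5.000,4.615)
cell (6,1): code 0010 → (6.000,1.181)–(6.460,2.000)
cell (6,2): code 0011 → (6.460,2.000)–(6.483,3.000)
cell (6,3): code 0001 → (6.483,3.000)–(6.000,3.932)
total: 20 segments, chained into 1 closed loop(s), length Σ = 16.579232

segments=20 loops=1 length=16.579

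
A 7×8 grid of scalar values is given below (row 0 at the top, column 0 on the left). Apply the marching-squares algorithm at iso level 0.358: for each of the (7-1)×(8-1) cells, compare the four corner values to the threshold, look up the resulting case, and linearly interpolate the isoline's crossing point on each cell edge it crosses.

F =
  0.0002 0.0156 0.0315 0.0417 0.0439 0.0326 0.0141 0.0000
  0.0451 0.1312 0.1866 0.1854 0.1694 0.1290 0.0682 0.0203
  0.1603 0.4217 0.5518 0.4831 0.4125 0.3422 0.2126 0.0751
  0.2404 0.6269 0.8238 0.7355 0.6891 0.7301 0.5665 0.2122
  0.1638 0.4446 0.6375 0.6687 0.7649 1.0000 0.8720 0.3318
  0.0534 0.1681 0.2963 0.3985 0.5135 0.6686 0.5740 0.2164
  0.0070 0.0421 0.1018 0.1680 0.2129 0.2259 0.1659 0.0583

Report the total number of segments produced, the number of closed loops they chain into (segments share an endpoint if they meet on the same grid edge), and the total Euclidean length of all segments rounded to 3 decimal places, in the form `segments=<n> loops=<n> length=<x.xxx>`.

segments=20 loops=1 length=17.142

cell (1,0): code 0100 → (1.781,1.000)–(2.000,0.756)
cell (1,1): code 1100 → (1.469,2.000)–(1.781,1.000)
cell (1,2): code 1100 → (1.580,3.000)–(1.469,2.000)
cell (1,3): code 1100 → (1.776,4.000)–(1.580,3.000)
cell (1,4): code 1000 → (2.000,4.775)–(1.776,4.000)
cell (2,0): code 0110 → (2.000,0.756)–(3.000,0.304)
cell (2,4): code 1101 → (2.041,5.000)–(2.000,4.775)
cell (2,5): code 1100 → (2.411,6.000)–(2.041,5.000)
cell (2,6): code 1000 → (3.000,6.588)–(2.411,6.000)
cell (3,0): code 0110 → (3.000,0.304)–(4.000,0.692)
cell (3,6): code 1001 → (4.000,6.951)–(3.000,6.588)
cell (4,0): code 0010 → (4.000,0.692)–(4.313,1.000)
cell (4,1): code 0011 → (4.313,1.000)–(4.819,2.000)
cell (4,2): code 0111 → (4.819,2.000)–(5.000,2.604)
cell (4,6): code 1001 → (5.000,6.604)–(4.000,6.951)
cell (5,2): code 0010 → (5.000,2.604)–(5.176,3.000)
cell (5,3): code 0011 → (5.176,3.000)–(5.517,4.000)
cell (5,4): code 0011 → (5.517,4.000)–(5.702,5.000)
cell (5,5): code 0011 → (5.702,5.000)–(5.529,6.000)
cell (5,6): code 0001 → (5.529,6.000)–(5.000,6.604)
total: 20 segments, chained into 1 closed loop(s), length Σ = 17.142449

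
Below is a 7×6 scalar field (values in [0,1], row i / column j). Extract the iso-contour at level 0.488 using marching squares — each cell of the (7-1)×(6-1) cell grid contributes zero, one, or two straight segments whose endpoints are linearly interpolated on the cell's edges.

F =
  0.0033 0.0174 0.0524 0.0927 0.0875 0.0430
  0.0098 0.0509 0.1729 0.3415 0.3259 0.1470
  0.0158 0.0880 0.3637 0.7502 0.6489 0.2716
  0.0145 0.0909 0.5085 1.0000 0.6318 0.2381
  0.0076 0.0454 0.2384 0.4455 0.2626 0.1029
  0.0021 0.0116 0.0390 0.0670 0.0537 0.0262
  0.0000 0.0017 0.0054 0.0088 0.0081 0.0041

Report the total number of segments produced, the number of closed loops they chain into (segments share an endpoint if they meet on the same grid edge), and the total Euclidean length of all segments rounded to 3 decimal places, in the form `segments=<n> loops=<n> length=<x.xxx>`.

cell (1,2): code 0100 → (1.358,3.000)–(2.000,2.322)
cell (1,3): code 1100 → (1.502,4.000)–(1.358,3.000)
cell (1,4): code 1000 → (2.000,4.426)–(1.502,4.000)
cell (2,1): code 0100 → (2.858,2.000)–(3.000,1.951)
cell (2,2): code 1110 → (2.000,2.322)–(2.858,2.000)
cell (2,4): code 1001 → (3.000,4.365)–(2.000,4.426)
cell (3,1): code 0010 → (3.000,1.951)–(3.076,2.000)
cell (3,2): code 0011 → (3.076,2.000)–(3.923,3.000)
cell (3,3): code 0011 → (3.923,3.000)–(3.389,4.000)
cell (3,4): code 0001 → (3.389,4.000)–(3.000,4.365)
total: 10 segments, chained into 1 closed loop(s), length Σ = 7.736816

segments=10 loops=1 length=7.737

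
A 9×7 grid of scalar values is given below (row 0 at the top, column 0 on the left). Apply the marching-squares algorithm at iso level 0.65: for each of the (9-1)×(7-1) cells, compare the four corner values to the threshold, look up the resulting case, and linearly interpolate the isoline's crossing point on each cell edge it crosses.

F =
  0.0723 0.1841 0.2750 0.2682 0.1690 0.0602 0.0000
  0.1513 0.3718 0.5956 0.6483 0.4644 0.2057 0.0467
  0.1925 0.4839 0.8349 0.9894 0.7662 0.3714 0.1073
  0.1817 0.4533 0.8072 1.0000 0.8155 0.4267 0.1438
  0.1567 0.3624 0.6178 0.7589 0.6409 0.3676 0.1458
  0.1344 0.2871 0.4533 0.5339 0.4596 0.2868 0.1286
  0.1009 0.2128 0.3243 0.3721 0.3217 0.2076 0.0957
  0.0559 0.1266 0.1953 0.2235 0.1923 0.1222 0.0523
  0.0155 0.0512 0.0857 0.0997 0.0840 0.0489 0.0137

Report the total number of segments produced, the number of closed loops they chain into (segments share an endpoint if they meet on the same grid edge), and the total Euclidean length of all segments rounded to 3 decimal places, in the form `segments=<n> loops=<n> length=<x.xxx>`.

cell (1,1): code 0100 → (1.227,2.000)–(2.000,1.473)
cell (1,2): code 1100 → (1.005,3.000)–(1.227,2.000)
cell (1,3): code 1100 → (1.615,4.000)–(1.005,3.000)
cell (1,4): code 1000 → (2.000,4.294)–(1.615,4.000)
cell (2,1): code 0110 → (2.000,1.473)–(3.000,1.556)
cell (2,4): code 1001 → (3.000,4.426)–(2.000,4.294)
cell (3,1): code 0010 → (3.000,1.556)–(3.830,2.000)
cell (3,2): code 0111 → (3.830,2.000)–(4.000,2.228)
cell (3,3): code 1011 → (4.000,3.923)–(3.948,4.000)
cell (3,4): code 0001 → (3.948,4.000)–(3.000,4.426)
cell (4,2): code 0010 → (4.000,2.228)–(4.484,3.000)
cell (4,3): code 0001 → (4.484,3.000)–(4.000,3.923)
total: 12 segments, chained into 1 closed loop(s), length Σ = 9.938766

segments=12 loops=1 length=9.939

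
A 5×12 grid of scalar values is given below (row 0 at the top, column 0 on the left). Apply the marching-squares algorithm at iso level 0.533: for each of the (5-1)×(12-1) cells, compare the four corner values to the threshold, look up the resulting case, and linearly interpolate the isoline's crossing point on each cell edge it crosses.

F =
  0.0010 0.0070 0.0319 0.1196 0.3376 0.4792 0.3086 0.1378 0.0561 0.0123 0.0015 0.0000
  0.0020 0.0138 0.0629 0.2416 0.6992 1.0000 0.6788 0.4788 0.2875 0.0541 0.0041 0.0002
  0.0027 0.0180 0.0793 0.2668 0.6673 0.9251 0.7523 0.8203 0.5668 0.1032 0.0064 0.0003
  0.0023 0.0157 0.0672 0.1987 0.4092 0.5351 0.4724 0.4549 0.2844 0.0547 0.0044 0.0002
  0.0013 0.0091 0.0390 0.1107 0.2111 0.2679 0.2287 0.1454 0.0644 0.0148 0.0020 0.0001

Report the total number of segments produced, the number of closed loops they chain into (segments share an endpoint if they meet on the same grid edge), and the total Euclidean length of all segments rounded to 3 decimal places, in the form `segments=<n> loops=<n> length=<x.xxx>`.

cell (0,3): code 0100 → (0.540,4.000)–(1.000,3.637)
cell (0,4): code 1100 → (0.103,5.000)–(0.540,4.000)
cell (0,5): code 1100 → (0.606,6.000)–(0.103,5.000)
cell (0,6): code 1000 → (1.000,6.729)–(0.606,6.000)
cell (1,3): code 0110 → (1.000,3.637)–(2.000,3.665)
cell (1,6): code 1101 → (1.159,7.000)–(1.000,6.729)
cell (1,7): code 1100 → (1.879,8.000)–(1.159,7.000)
cell (1,8): code 1000 → (2.000,8.073)–(1.879,8.000)
cell (2,3): code 0010 → (2.000,3.665)–(2.520,4.000)
cell (2,4): code 0111 → (2.520,4.000)–(3.000,4.983)
cell (2,5): code 1011 → (3.000,5.033)–(2.783,6.000)
cell (2,6): code 0011 → (2.783,6.000)–(2.786,7.000)
cell (2,7): code 0011 → (2.786,7.000)–(2.120,8.000)
cell (2,8): code 0001 → (2.120,8.000)–(2.000,8.073)
cell (3,4): code 0010 → (3.000,4.983)–(3.008,5.000)
cell (3,5): code 0001 → (3.008,5.000)–(3.000,5.033)
total: 16 segments, chained into 1 closed loop(s), length Σ = 11.411519

segments=16 loops=1 length=11.412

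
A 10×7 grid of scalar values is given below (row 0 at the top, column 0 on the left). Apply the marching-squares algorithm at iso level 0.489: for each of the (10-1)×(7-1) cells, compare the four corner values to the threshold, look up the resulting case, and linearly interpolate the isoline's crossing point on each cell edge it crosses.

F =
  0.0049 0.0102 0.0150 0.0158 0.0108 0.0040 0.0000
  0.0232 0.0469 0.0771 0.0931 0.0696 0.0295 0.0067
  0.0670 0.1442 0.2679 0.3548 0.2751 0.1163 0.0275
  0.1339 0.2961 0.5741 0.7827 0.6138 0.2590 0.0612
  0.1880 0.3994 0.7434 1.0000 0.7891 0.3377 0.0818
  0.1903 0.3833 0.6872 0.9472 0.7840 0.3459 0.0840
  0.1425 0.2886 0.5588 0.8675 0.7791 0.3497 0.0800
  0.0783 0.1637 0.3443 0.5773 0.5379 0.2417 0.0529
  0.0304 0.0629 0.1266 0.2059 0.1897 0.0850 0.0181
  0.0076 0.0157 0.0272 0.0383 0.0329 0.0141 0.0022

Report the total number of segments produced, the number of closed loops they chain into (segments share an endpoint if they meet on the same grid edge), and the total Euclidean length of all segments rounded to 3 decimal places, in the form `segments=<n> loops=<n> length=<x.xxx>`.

cell (2,1): code 0100 → (2.722,2.000)–(3.000,1.694)
cell (2,2): code 1100 → (2.314,3.000)–(2.722,2.000)
cell (2,3): code 1100 → (2.632,4.000)–(2.314,3.000)
cell (2,4): code 1000 → (3.000,4.352)–(2.632,4.000)
cell (3,1): code 0110 → (3.000,1.694)–(4.000,1.260)
cell (3,4): code 1001 → (4.000,4.665)–(3.000,4.352)
cell (4,1): code 0110 → (4.000,1.260)–(5.000,1.348)
cell (4,4): code 1001 → (5.000,4.673)–(4.000,4.665)
cell (5,1): code 0110 → (5.000,1.348)–(6.000,1.742)
cell (5,4): code 1001 → (6.000,4.676)–(5.000,4.673)
cell (6,1): code 0010 → (6.000,1.742)–(6.325,2.000)
cell (6,2): code 0111 → (6.325,2.000)–(7.000,2.621)
cell (6,4): code 1001 → (7.000,4.165)–(6.000,4.676)
cell (7,2): code 0010 → (7.000,2.621)–(7.238,3.000)
cell (7,3): code 0011 → (7.238,3.000)–(7.140,4.000)
cell (7,4): code 0001 → (7.140,4.000)–(7.000,4.165)
total: 16 segments, chained into 1 closed loop(s), length Σ = 13.392760

segments=16 loops=1 length=13.393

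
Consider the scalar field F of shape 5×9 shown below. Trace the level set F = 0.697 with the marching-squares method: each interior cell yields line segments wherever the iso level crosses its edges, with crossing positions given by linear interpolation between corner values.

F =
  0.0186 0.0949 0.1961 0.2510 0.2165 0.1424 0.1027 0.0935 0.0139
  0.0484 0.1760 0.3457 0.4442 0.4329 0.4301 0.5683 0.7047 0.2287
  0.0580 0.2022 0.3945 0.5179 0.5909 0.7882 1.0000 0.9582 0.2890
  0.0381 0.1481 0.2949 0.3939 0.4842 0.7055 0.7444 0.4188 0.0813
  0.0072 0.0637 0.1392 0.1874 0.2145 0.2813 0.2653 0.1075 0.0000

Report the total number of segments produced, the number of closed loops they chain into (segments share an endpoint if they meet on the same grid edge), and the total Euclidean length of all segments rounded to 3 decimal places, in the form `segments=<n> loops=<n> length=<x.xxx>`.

segments=12 loops=1 length=7.687

cell (0,6): code 0100 → (0.987,7.000)–(1.000,6.944)
cell (0,7): code 1000 → (1.000,7.016)–(0.987,7.000)
cell (1,4): code 0100 → (1.745,5.000)–(2.000,4.538)
cell (1,5): code 1100 → (1.298,6.000)–(1.745,5.000)
cell (1,6): code 1110 → (1.000,6.944)–(1.298,6.000)
cell (1,7): code 1001 → (2.000,7.390)–(1.000,7.016)
cell (2,4): code 0110 → (2.000,4.538)–(3.000,4.962)
cell (2,6): code 1011 → (3.000,6.146)–(2.484,7.000)
cell (2,7): code 0001 → (2.484,7.000)–(2.000,7.390)
cell (3,4): code 0010 → (3.000,4.962)–(3.020,5.000)
cell (3,5): code 0011 → (3.020,5.000)–(3.099,6.000)
cell (3,6): code 0001 → (3.099,6.000)–(3.000,6.146)
total: 12 segments, chained into 1 closed loop(s), length Σ = 7.687299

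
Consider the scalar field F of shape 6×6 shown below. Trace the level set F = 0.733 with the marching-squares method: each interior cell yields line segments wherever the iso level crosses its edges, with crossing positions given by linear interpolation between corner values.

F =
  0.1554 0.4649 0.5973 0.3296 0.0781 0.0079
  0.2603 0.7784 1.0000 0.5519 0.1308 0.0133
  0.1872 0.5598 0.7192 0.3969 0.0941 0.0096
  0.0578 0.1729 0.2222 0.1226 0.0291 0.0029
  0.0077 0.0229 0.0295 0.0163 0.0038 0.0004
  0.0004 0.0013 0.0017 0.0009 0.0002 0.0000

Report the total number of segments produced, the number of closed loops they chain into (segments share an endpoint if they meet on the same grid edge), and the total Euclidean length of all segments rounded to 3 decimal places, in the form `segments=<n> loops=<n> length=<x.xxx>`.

cell (0,0): code 0100 → (0.855,1.000)–(1.000,0.912)
cell (0,1): code 1100 → (0.337,2.000)–(0.855,1.000)
cell (0,2): code 1000 → (1.000,2.596)–(0.337,2.000)
cell (1,0): code 0010 → (1.000,0.912)–(1.208,1.000)
cell (1,1): code 0011 → (1.208,1.000)–(1.951,2.000)
cell (1,2): code 0001 → (1.951,2.000)–(1.000,2.596)
total: 6 segments, chained into 1 closed loop(s), length Σ = 4.780436

segments=6 loops=1 length=4.780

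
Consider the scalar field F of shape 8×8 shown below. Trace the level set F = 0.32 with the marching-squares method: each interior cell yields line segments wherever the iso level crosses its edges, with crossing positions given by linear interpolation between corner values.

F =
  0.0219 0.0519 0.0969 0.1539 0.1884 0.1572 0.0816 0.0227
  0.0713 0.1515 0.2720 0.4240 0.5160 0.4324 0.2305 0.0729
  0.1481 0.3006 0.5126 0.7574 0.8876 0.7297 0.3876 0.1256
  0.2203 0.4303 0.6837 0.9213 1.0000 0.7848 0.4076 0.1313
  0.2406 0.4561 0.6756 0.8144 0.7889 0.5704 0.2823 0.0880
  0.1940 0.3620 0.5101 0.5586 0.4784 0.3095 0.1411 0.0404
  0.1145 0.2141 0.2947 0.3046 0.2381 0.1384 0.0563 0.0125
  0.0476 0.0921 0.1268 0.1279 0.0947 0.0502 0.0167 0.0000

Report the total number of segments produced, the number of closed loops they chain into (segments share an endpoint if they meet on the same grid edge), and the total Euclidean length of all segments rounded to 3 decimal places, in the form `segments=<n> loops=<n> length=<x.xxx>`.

segments=22 loops=1 length=17.771

cell (0,2): code 0100 → (0.615,3.000)–(1.000,2.316)
cell (0,3): code 1100 → (0.402,4.000)–(0.615,3.000)
cell (0,4): code 1100 → (0.592,5.000)–(0.402,4.000)
cell (0,5): code 1000 → (1.000,5.557)–(0.592,5.000)
cell (1,1): code 0100 → (1.200,2.000)–(2.000,1.092)
cell (1,2): code 1110 → (1.000,2.316)–(1.200,2.000)
cell (1,5): code 1101 → (1.570,6.000)–(1.000,5.557)
cell (1,6): code 1000 → (2.000,6.258)–(1.570,6.000)
cell (2,0): code 0100 → (2.150,1.000)–(3.000,0.475)
cell (2,1): code 1110 → (2.000,1.092)–(2.150,1.000)
cell (2,6): code 1001 → (3.000,6.317)–(2.000,6.258)
cell (3,0): code 0110 → (3.000,0.475)–(4.000,0.368)
cell (3,5): code 1011 → (4.000,5.869)–(3.699,6.000)
cell (3,6): code 0001 → (3.699,6.000)–(3.000,6.317)
cell (4,0): code 0110 → (4.000,0.368)–(5.000,0.750)
cell (4,4): code 1011 → (5.000,4.938)–(4.960,5.000)
cell (4,5): code 0001 → (4.960,5.000)–(4.000,5.869)
cell (5,0): code 0010 → (5.000,0.750)–(5.284,1.000)
cell (5,1): code 0011 → (5.284,1.000)–(5.883,2.000)
cell (5,2): code 0011 → (5.883,2.000)–(5.939,3.000)
cell (5,3): code 0011 → (5.939,3.000)–(5.659,4.000)
cell (5,4): code 0001 → (5.659,4.000)–(5.000,4.938)
total: 22 segments, chained into 1 closed loop(s), length Σ = 17.771333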